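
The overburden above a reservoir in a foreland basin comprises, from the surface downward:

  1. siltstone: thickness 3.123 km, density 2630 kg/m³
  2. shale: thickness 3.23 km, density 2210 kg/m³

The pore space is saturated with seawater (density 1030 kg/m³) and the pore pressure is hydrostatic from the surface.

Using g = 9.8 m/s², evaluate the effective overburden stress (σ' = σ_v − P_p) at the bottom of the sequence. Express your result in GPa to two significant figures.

0.086 GPa

Overburden (lithostatic) stress σ_v:
siltstone: 2630 kg/m³ × 9.8 m/s² × 3123 m = 8.049×10^7 Pa = 80.49 MPa
shale: 2210 kg/m³ × 9.8 m/s² × 3230 m = 6.996×10^7 Pa = 69.96 MPa
Total = 80.49 + 69.96 = 150.45 MPa
Pore pressure P_p = 1030 kg/m³ × 9.8 m/s² × 6353 m = 6.413×10^7 Pa = 64.13 MPa
Effective stress σ' = σ_v − P_p = 150.4 − 64.13 = 86.320 MPa = 0.086320 GPa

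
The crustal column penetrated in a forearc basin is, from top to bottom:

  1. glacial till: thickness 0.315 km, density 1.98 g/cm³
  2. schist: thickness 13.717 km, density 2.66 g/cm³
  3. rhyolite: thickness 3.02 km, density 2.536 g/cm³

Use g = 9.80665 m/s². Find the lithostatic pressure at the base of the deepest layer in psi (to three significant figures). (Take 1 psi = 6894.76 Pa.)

glacial till: 1980 kg/m³ × 9.80665 m/s² × 315 m = 6.116×10^6 Pa = 887.1 psi
schist: 2660 kg/m³ × 9.80665 m/s² × 13717 m = 3.578×10^8 Pa = 51897 psi
rhyolite: 2536 kg/m³ × 9.80665 m/s² × 3020 m = 7.511×10^7 Pa = 10893 psi
Total = 887.1 + 51897 + 10893 = 63677 psi

63700 psi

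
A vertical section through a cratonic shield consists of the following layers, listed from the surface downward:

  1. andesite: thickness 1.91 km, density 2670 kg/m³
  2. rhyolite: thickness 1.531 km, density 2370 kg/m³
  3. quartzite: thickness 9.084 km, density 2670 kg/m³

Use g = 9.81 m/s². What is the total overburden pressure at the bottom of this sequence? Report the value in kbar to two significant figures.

andesite: 2670 kg/m³ × 9.81 m/s² × 1910 m = 5.003×10^7 Pa = 0.5003 kbar
rhyolite: 2370 kg/m³ × 9.81 m/s² × 1531 m = 3.560×10^7 Pa = 0.3560 kbar
quartzite: 2670 kg/m³ × 9.81 m/s² × 9084 m = 2.379×10^8 Pa = 2.379 kbar
Total = 0.5003 + 0.3560 + 2.379 = 3.2356 kbar

3.2 kbar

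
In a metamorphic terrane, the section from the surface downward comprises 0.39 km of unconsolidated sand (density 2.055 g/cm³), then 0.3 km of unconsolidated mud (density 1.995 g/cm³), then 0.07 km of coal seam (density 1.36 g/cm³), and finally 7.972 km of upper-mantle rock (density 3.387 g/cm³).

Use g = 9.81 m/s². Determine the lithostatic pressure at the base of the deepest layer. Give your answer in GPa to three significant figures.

unconsolidated sand: 2055 kg/m³ × 9.81 m/s² × 390 m = 7.862×10^6 Pa = 7.862×10^-3 GPa
unconsolidated mud: 1995 kg/m³ × 9.81 m/s² × 300 m = 5.871×10^6 Pa = 5.871×10^-3 GPa
coal seam: 1360 kg/m³ × 9.81 m/s² × 70 m = 9.339×10^5 Pa = 9.339×10^-4 GPa
upper-mantle rock: 3387 kg/m³ × 9.81 m/s² × 7972 m = 2.649×10^8 Pa = 0.2649 GPa
Total = 7.862×10^-3 + 5.871×10^-3 + 9.339×10^-4 + 0.2649 = 0.27955 GPa

0.280 GPa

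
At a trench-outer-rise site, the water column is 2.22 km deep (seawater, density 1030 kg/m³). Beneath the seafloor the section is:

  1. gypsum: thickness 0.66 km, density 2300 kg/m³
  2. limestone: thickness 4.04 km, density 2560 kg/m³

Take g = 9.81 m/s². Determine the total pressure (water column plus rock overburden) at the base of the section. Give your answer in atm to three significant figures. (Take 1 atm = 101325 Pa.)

1370 atm

seawater: 1030 kg/m³ × 9.81 m/s² × 2220 m = 2.243×10^7 Pa = 221.4 atm
gypsum: 2300 kg/m³ × 9.81 m/s² × 660 m = 1.489×10^7 Pa = 147.0 atm
limestone: 2560 kg/m³ × 9.81 m/s² × 4040 m = 1.015×10^8 Pa = 1001 atm
Total = 221.4 + 147.0 + 1001 = 1369.7 atm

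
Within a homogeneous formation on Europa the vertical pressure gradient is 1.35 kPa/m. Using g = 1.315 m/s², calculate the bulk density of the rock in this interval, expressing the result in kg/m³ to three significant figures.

ρ = (dP/dz)/g = 1.35 kPa/m / 1.315 m/s² = 1350.0 Pa/m / 1.315 m/s² = 1026.6 kg/m³

1030 kg/m³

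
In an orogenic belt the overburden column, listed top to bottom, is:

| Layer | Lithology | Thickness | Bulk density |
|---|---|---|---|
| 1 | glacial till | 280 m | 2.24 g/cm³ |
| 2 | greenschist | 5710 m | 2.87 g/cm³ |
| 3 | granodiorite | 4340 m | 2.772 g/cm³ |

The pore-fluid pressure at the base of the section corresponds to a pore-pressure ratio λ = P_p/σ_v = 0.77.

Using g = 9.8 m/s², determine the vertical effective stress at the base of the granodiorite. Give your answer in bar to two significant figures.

Overburden (lithostatic) stress σ_v:
glacial till: 2240 kg/m³ × 9.8 m/s² × 280 m = 6.147×10^6 Pa = 6.147 MPa
greenschist: 2870 kg/m³ × 9.8 m/s² × 5710 m = 1.606×10^8 Pa = 160.6 MPa
granodiorite: 2772 kg/m³ × 9.8 m/s² × 4340 m = 1.179×10^8 Pa = 117.9 MPa
Total = 6.147 + 160.6 + 117.9 = 284.64 MPa
Pore pressure P_p = λ·σ_v = 0.77 × 284.6 MPa = 219.2 MPa
Effective stress σ' = σ_v − P_p = 284.6 − 219.2 = 65.468 MPa = 654.68 bar

650 bar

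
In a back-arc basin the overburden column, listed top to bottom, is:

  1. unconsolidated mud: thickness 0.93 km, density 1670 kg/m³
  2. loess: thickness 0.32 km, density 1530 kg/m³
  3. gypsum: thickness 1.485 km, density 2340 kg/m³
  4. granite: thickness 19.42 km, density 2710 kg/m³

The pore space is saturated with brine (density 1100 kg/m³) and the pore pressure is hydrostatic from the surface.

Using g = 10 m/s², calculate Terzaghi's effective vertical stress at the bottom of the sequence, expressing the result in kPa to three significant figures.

Overburden (lithostatic) stress σ_v:
unconsolidated mud: 1670 kg/m³ × 10 m/s² × 930 m = 1.553×10^7 Pa = 15.53 MPa
loess: 1530 kg/m³ × 10 m/s² × 320 m = 4.896×10^6 Pa = 4.896 MPa
gypsum: 2340 kg/m³ × 10 m/s² × 1485 m = 3.475×10^7 Pa = 34.75 MPa
granite: 2710 kg/m³ × 10 m/s² × 19420 m = 5.263×10^8 Pa = 526.3 MPa
Total = 15.53 + 4.896 + 34.75 + 526.3 = 581.46 MPa
Pore pressure P_p = 1100 kg/m³ × 10 m/s² × 22155 m = 2.437×10^8 Pa = 243.7 MPa
Effective stress σ' = σ_v − P_p = 581.5 − 243.7 = 337.75 MPa = 3.3775×10^5 kPa

338000 kPa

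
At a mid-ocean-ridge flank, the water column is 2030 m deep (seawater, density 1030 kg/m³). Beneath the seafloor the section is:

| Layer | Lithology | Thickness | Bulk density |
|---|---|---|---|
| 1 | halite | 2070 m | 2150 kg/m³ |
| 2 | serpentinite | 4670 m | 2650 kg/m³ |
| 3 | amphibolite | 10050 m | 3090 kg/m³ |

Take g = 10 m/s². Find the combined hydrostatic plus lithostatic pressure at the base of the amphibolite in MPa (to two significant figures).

seawater: 1030 kg/m³ × 10 m/s² × 2030 m = 2.091×10^7 Pa = 20.91 MPa
halite: 2150 kg/m³ × 10 m/s² × 2070 m = 4.450×10^7 Pa = 44.51 MPa
serpentinite: 2650 kg/m³ × 10 m/s² × 4670 m = 1.238×10^8 Pa = 123.8 MPa
amphibolite: 3090 kg/m³ × 10 m/s² × 10050 m = 3.105×10^8 Pa = 310.5 MPa
Total = 20.91 + 44.51 + 123.8 + 310.5 = 499.71 MPa

500 MPa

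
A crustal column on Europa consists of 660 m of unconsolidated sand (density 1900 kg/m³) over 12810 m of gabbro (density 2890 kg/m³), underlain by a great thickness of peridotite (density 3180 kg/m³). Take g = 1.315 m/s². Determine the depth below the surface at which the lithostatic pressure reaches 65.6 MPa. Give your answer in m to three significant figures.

Pressure at base of upper layers: 1900×1.315×660 + 2890×1.315×12810 = 5.033×10^7 Pa = 50.33 MPa
Remaining pressure to be supplied by peridotite: 6.560×10^7 − 5.033×10^7 = 1.527×10^7 Pa
Additional depth in peridotite = 1.527×10^7 Pa / (3180 kg/m³ × 1.315 m/s²) = 3651.3 m
Total depth = 13470 m + 3651.3 m = 17121 m

17100 m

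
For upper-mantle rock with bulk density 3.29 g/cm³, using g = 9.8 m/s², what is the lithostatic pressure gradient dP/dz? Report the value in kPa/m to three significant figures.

32.2 kPa/m

dP/dz = ρg = 3290 kg/m³ × 9.8 m/s² = 32242 Pa/m
= 32242 Pa/m × (1 kPa/m / 1000.0 Pa/m) = 32.242 kPa/m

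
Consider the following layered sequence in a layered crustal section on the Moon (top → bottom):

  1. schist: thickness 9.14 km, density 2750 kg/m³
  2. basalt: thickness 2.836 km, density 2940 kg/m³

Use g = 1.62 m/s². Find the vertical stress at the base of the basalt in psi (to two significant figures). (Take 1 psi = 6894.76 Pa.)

schist: 2750 kg/m³ × 1.62 m/s² × 9140 m = 4.072×10^7 Pa = 5906 psi
basalt: 2940 kg/m³ × 1.62 m/s² × 2836 m = 1.351×10^7 Pa = 1959 psi
Total = 5906 + 1959 = 7864.8 psi

7900 psi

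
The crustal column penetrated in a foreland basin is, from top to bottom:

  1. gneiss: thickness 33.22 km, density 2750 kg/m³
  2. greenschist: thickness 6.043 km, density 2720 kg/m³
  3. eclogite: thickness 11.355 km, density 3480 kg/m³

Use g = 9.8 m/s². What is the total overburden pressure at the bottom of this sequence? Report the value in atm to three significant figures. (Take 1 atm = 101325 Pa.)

14200 atm

gneiss: 2750 kg/m³ × 9.8 m/s² × 33220 m = 8.953×10^8 Pa = 8836 atm
greenschist: 2720 kg/m³ × 9.8 m/s² × 6043 m = 1.611×10^8 Pa = 1590 atm
eclogite: 3480 kg/m³ × 9.8 m/s² × 11355 m = 3.873×10^8 Pa = 3822 atm
Total = 8836 + 1590 + 3822 = 14247 atm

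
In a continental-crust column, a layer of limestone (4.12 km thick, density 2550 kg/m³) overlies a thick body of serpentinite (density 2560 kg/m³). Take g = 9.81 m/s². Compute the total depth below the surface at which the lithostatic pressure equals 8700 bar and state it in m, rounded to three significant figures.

Pressure at base of upper layers: 2550×9.81×4120 = 1.031×10^8 Pa = 1031 bar
Remaining pressure to be supplied by serpentinite: 8.700×10^8 − 1.031×10^8 = 7.669×10^8 Pa
Additional depth in serpentinite = 7.669×10^8 Pa / (2560 kg/m³ × 9.81 m/s²) = 30539 m
Total depth = 4120 m + 30539 m = 34659 m

34700 m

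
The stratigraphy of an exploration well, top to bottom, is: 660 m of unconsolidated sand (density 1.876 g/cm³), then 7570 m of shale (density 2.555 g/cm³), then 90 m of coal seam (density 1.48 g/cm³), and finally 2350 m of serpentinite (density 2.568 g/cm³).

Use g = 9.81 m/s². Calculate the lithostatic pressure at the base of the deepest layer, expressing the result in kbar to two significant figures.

unconsolidated sand: 1876 kg/m³ × 9.81 m/s² × 660 m = 1.215×10^7 Pa = 0.1215 kbar
shale: 2555 kg/m³ × 9.81 m/s² × 7570 m = 1.897×10^8 Pa = 1.897 kbar
coal seam: 1480 kg/m³ × 9.81 m/s² × 90 m = 1.307×10^6 Pa = 0.01307 kbar
serpentinite: 2568 kg/m³ × 9.81 m/s² × 2350 m = 5.920×10^7 Pa = 0.5920 kbar
Total = 0.1215 + 1.897 + 0.01307 + 0.5920 = 2.6239 kbar

2.6 kbar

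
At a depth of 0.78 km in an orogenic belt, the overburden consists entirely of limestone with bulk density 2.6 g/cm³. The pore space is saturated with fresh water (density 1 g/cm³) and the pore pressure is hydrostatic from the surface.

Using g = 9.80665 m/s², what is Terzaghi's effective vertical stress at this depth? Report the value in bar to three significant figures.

122 bar

Overburden (lithostatic) stress σ_v:
limestone: 2600 kg/m³ × 9.80665 m/s² × 780 m = 1.989×10^7 Pa = 19.89 MPa
Pore pressure P_p = 1000 kg/m³ × 9.80665 m/s² × 780 m = 7.649×10^6 Pa = 7.649 MPa
Effective stress σ' = σ_v − P_p = 19.89 − 7.649 = 12.239 MPa = 122.39 bar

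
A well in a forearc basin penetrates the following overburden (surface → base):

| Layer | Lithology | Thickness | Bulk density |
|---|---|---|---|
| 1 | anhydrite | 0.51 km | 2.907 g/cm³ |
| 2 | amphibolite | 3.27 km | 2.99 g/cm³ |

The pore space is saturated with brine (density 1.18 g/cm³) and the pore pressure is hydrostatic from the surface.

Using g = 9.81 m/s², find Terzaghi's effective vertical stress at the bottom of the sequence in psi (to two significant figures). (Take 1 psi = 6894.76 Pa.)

9700 psi

Overburden (lithostatic) stress σ_v:
anhydrite: 2907 kg/m³ × 9.81 m/s² × 510 m = 1.454×10^7 Pa = 14.54 MPa
amphibolite: 2990 kg/m³ × 9.81 m/s² × 3270 m = 9.592×10^7 Pa = 95.92 MPa
Total = 14.54 + 95.92 = 110.46 MPa
Pore pressure P_p = 1180 kg/m³ × 9.81 m/s² × 3780 m = 4.376×10^7 Pa = 43.76 MPa
Effective stress σ' = σ_v − P_p = 110.5 − 43.76 = 66.703 MPa = 9674.4 psi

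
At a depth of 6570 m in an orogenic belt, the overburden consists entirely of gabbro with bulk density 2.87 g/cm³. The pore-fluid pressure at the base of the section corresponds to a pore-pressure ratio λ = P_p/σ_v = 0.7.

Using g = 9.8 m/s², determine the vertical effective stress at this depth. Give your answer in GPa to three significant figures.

0.0554 GPa

Overburden (lithostatic) stress σ_v:
gabbro: 2870 kg/m³ × 9.8 m/s² × 6570 m = 1.848×10^8 Pa = 184.8 MPa
Pore pressure P_p = λ·σ_v = 0.7 × 184.8 MPa = 129.4 MPa
Effective stress σ' = σ_v − P_p = 184.8 − 129.4 = 55.436 MPa = 0.055436 GPa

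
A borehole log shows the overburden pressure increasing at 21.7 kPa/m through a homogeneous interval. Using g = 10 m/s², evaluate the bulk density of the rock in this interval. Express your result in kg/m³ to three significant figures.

ρ = (dP/dz)/g = 21.7 kPa/m / 10 m/s² = 21700 Pa/m / 10 m/s² = 2170.0 kg/m³

2170 kg/m³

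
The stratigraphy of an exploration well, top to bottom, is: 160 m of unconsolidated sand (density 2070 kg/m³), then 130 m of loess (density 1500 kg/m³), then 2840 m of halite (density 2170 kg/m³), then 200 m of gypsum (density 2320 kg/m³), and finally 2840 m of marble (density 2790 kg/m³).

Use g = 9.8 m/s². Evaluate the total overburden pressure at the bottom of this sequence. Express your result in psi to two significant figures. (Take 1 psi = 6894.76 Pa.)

21000 psi

unconsolidated sand: 2070 kg/m³ × 9.8 m/s² × 160 m = 3.246×10^6 Pa = 470.8 psi
loess: 1500 kg/m³ × 9.8 m/s² × 130 m = 1.911×10^6 Pa = 277.2 psi
halite: 2170 kg/m³ × 9.8 m/s² × 2840 m = 6.040×10^7 Pa = 8760 psi
gypsum: 2320 kg/m³ × 9.8 m/s² × 200 m = 4.547×10^6 Pa = 659.5 psi
marble: 2790 kg/m³ × 9.8 m/s² × 2840 m = 7.765×10^7 Pa = 11262 psi
Total = 470.8 + 277.2 + 8760 + 659.5 + 11262 = 21429 psi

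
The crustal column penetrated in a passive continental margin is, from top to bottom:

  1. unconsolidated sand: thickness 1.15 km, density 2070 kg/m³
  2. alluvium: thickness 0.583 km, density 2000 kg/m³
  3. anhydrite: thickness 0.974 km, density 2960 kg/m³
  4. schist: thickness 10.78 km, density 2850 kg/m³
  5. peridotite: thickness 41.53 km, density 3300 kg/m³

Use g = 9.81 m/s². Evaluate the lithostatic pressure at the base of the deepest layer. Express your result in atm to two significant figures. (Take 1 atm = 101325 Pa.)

unconsolidated sand: 2070 kg/m³ × 9.81 m/s² × 1150 m = 2.335×10^7 Pa = 230.5 atm
alluvium: 2000 kg/m³ × 9.81 m/s² × 583 m = 1.144×10^7 Pa = 112.9 atm
anhydrite: 2960 kg/m³ × 9.81 m/s² × 974 m = 2.828×10^7 Pa = 279.1 atm
schist: 2850 kg/m³ × 9.81 m/s² × 10780 m = 3.014×10^8 Pa = 2975 atm
peridotite: 3300 kg/m³ × 9.81 m/s² × 41530 m = 1.344×10^9 Pa = 13269 atm
Total = 230.5 + 112.9 + 279.1 + 2975 + 13269 = 16866 atm

17000 atm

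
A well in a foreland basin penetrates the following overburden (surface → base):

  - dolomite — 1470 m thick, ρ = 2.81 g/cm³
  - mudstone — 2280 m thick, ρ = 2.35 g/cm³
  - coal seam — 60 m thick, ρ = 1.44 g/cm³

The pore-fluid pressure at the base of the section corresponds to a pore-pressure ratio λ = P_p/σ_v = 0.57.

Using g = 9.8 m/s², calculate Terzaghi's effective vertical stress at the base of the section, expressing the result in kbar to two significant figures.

0.40 kbar

Overburden (lithostatic) stress σ_v:
dolomite: 2810 kg/m³ × 9.8 m/s² × 1470 m = 4.048×10^7 Pa = 40.48 MPa
mudstone: 2350 kg/m³ × 9.8 m/s² × 2280 m = 5.251×10^7 Pa = 52.51 MPa
coal seam: 1440 kg/m³ × 9.8 m/s² × 60 m = 8.467×10^5 Pa = 0.8467 MPa
Total = 40.48 + 52.51 + 0.8467 = 93.836 MPa
Pore pressure P_p = λ·σ_v = 0.57 × 93.84 MPa = 53.49 MPa
Effective stress σ' = σ_v − P_p = 93.84 − 53.49 = 40.349 MPa = 0.40349 kbar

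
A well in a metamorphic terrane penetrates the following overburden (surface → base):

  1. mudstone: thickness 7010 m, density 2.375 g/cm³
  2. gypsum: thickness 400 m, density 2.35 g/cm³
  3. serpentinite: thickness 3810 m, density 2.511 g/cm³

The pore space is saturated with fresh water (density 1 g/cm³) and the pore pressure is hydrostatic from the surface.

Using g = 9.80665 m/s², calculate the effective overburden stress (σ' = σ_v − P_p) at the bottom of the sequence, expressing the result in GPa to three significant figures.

0.156 GPa

Overburden (lithostatic) stress σ_v:
mudstone: 2375 kg/m³ × 9.80665 m/s² × 7010 m = 1.633×10^8 Pa = 163.3 MPa
gypsum: 2350 kg/m³ × 9.80665 m/s² × 400 m = 9.218×10^6 Pa = 9.218 MPa
serpentinite: 2511 kg/m³ × 9.80665 m/s² × 3810 m = 9.382×10^7 Pa = 93.82 MPa
Total = 163.3 + 9.218 + 93.82 = 266.31 MPa
Pore pressure P_p = 1000 kg/m³ × 9.80665 m/s² × 11220 m = 1.100×10^8 Pa = 110.0 MPa
Effective stress σ' = σ_v − P_p = 266.3 − 110.0 = 156.28 MPa = 0.15628 GPa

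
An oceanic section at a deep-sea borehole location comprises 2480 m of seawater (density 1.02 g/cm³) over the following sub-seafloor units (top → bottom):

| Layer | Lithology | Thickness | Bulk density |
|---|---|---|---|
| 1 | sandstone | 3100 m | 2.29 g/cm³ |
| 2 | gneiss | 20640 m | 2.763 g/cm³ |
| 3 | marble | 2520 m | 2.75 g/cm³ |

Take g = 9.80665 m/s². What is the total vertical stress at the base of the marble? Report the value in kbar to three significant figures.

7.22 kbar

seawater: 1020 kg/m³ × 9.80665 m/s² × 2480 m = 2.481×10^7 Pa = 0.2481 kbar
sandstone: 2290 kg/m³ × 9.80665 m/s² × 3100 m = 6.962×10^7 Pa = 0.6962 kbar
gneiss: 2763 kg/m³ × 9.80665 m/s² × 20640 m = 5.593×10^8 Pa = 5.593 kbar
marble: 2750 kg/m³ × 9.80665 m/s² × 2520 m = 6.796×10^7 Pa = 0.6796 kbar
Total = 0.2481 + 0.6962 + 5.593 + 0.6796 = 7.2164 kbar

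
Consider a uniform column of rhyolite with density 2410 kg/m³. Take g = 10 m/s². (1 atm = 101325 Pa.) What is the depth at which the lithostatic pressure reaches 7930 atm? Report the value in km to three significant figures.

33.3 km

h = P/(ρg) = 7930 atm / (2410 kg/m³ × 10 m/s²) = 8.035×10^8 Pa / 24100 Pa/m = 33341 m
= 33.341 km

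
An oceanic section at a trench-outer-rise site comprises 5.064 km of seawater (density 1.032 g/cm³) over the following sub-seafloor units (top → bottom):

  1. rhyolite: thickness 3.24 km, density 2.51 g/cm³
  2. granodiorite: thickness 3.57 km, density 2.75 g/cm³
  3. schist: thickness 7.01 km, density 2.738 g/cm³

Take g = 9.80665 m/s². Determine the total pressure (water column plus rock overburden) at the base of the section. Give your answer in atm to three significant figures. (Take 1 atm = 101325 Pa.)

4100 atm

seawater: 1032 kg/m³ × 9.80665 m/s² × 5064 m = 5.125×10^7 Pa = 505.8 atm
rhyolite: 2510 kg/m³ × 9.80665 m/s² × 3240 m = 7.975×10^7 Pa = 787.1 atm
granodiorite: 2750 kg/m³ × 9.80665 m/s² × 3570 m = 9.628×10^7 Pa = 950.2 atm
schist: 2738 kg/m³ × 9.80665 m/s² × 7010 m = 1.882×10^8 Pa = 1858 atm
Total = 505.8 + 787.1 + 950.2 + 1858 = 4100.7 atm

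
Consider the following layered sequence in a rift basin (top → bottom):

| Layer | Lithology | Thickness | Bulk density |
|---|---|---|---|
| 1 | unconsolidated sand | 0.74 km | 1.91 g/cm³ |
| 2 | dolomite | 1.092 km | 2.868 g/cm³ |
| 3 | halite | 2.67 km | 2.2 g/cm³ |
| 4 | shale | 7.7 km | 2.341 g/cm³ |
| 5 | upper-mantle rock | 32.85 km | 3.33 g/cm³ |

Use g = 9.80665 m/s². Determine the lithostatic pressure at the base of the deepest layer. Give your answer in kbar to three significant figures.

13.5 kbar

unconsolidated sand: 1910 kg/m³ × 9.80665 m/s² × 740 m = 1.386×10^7 Pa = 0.1386 kbar
dolomite: 2868 kg/m³ × 9.80665 m/s² × 1092 m = 3.071×10^7 Pa = 0.3071 kbar
halite: 2200 kg/m³ × 9.80665 m/s² × 2670 m = 5.760×10^7 Pa = 0.5760 kbar
shale: 2341 kg/m³ × 9.80665 m/s² × 7700 m = 1.768×10^8 Pa = 1.768 kbar
upper-mantle rock: 3330 kg/m³ × 9.80665 m/s² × 32850 m = 1.073×10^9 Pa = 10.73 kbar
Total = 0.1386 + 0.3071 + 0.5760 + 1.768 + 10.73 = 13.517 kbar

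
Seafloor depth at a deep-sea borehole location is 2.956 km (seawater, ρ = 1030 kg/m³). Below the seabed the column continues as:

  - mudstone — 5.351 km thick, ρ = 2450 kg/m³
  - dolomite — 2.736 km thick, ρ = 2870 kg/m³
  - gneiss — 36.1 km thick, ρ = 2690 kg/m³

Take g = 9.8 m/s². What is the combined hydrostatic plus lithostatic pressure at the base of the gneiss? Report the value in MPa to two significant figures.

seawater: 1030 kg/m³ × 9.8 m/s² × 2956 m = 2.984×10^7 Pa = 29.84 MPa
mudstone: 2450 kg/m³ × 9.8 m/s² × 5351 m = 1.285×10^8 Pa = 128.5 MPa
dolomite: 2870 kg/m³ × 9.8 m/s² × 2736 m = 7.695×10^7 Pa = 76.95 MPa
gneiss: 2690 kg/m³ × 9.8 m/s² × 36100 m = 9.517×10^8 Pa = 951.7 MPa
Total = 29.84 + 128.5 + 76.95 + 951.7 = 1186.9 MPa

1200 MPa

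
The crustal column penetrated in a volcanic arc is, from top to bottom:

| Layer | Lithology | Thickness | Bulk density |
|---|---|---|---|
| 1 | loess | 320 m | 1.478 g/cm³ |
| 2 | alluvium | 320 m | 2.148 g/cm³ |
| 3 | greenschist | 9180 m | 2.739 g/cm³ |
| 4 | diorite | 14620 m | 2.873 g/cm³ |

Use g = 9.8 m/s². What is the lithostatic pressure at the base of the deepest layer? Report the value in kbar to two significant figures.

loess: 1478 kg/m³ × 9.8 m/s² × 320 m = 4.635×10^6 Pa = 0.04635 kbar
alluvium: 2148 kg/m³ × 9.8 m/s² × 320 m = 6.736×10^6 Pa = 0.06736 kbar
greenschist: 2739 kg/m³ × 9.8 m/s² × 9180 m = 2.464×10^8 Pa = 2.464 kbar
diorite: 2873 kg/m³ × 9.8 m/s² × 14620 m = 4.116×10^8 Pa = 4.116 kbar
Total = 0.04635 + 0.06736 + 2.464 + 4.116 = 6.6941 kbar

6.7 kbar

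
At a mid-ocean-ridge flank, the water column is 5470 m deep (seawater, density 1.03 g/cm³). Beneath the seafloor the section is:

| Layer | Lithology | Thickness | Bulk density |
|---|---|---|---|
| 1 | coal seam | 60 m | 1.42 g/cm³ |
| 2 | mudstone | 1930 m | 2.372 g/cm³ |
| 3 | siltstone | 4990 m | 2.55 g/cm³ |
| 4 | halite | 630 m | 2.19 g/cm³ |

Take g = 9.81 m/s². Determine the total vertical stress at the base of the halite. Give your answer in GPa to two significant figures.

seawater: 1030 kg/m³ × 9.81 m/s² × 5470 m = 5.527×10^7 Pa = 0.05527 GPa
coal seam: 1420 kg/m³ × 9.81 m/s² × 60 m = 8.358×10^5 Pa = 8.358×10^-4 GPa
mudstone: 2372 kg/m³ × 9.81 m/s² × 1930 m = 4.491×10^7 Pa = 0.04491 GPa
siltstone: 2550 kg/m³ × 9.81 m/s² × 4990 m = 1.248×10^8 Pa = 0.1248 GPa
halite: 2190 kg/m³ × 9.81 m/s² × 630 m = 1.353×10^7 Pa = 0.01353 GPa
Total = 0.05527 + 8.358×10^-4 + 0.04491 + 0.1248 + 0.01353 = 0.23938 GPa

0.24 GPa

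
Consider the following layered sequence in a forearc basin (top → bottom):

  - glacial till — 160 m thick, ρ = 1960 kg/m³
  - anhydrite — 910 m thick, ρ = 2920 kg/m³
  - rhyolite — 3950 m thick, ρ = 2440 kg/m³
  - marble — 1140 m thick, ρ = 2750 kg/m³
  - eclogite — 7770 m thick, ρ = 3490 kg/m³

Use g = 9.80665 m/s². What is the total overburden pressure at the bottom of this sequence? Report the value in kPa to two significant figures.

420000 kPa

glacial till: 1960 kg/m³ × 9.80665 m/s² × 160 m = 3.075×10^6 Pa = 3075 kPa
anhydrite: 2920 kg/m³ × 9.80665 m/s² × 910 m = 2.606×10^7 Pa = 26058 kPa
rhyolite: 2440 kg/m³ × 9.80665 m/s² × 3950 m = 9.452×10^7 Pa = 94516 kPa
marble: 2750 kg/m³ × 9.80665 m/s² × 1140 m = 3.074×10^7 Pa = 30744 kPa
eclogite: 3490 kg/m³ × 9.80665 m/s² × 7770 m = 2.659×10^8 Pa = 2.659×10^5 kPa
Total = 3075 + 26058 + 94516 + 30744 + 2.659×10^5 = 4.2032×10^5 kPa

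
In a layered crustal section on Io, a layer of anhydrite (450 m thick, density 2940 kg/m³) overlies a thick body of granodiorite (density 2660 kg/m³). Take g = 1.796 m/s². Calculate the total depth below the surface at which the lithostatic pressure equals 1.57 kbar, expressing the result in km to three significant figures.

32.8 km

Pressure at base of upper layers: 2940×1.796×450 = 2.376×10^6 Pa = 0.02376 kbar
Remaining pressure to be supplied by granodiorite: 1.570×10^8 − 2.376×10^6 = 1.546×10^8 Pa
Additional depth in granodiorite = 1.546×10^8 Pa / (2660 kg/m³ × 1.796 m/s²) = 32366 m
Total depth = 450 m + 32366 m = 32816 m
= 32.816 km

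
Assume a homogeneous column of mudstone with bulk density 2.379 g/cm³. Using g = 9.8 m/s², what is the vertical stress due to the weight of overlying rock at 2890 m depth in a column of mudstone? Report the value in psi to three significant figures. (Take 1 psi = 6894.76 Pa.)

mudstone: 2379 kg/m³ × 9.8 m/s² × 2890 m = 6.738×10^7 Pa = 9772 psi

9770 psi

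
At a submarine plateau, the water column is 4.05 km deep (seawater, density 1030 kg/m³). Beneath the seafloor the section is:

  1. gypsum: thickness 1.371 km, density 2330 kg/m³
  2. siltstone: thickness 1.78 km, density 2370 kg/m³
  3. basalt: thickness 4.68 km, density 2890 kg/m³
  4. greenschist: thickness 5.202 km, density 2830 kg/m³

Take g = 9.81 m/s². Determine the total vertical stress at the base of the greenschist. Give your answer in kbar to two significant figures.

3.9 kbar

seawater: 1030 kg/m³ × 9.81 m/s² × 4050 m = 4.092×10^7 Pa = 0.4092 kbar
gypsum: 2330 kg/m³ × 9.81 m/s² × 1371 m = 3.134×10^7 Pa = 0.3134 kbar
siltstone: 2370 kg/m³ × 9.81 m/s² × 1780 m = 4.138×10^7 Pa = 0.4138 kbar
basalt: 2890 kg/m³ × 9.81 m/s² × 4680 m = 1.327×10^8 Pa = 1.327 kbar
greenschist: 2830 kg/m³ × 9.81 m/s² × 5202 m = 1.444×10^8 Pa = 1.444 kbar
Total = 0.4092 + 0.3134 + 0.4138 + 1.327 + 1.444 = 3.9075 kbar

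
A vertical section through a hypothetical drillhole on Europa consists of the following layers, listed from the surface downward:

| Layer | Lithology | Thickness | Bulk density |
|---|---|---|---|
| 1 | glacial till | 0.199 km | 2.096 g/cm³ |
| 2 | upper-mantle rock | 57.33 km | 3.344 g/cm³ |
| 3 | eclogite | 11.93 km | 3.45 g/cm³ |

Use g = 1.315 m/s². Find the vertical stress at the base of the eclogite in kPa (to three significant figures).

307000 kPa

glacial till: 2096 kg/m³ × 1.315 m/s² × 199 m = 5.485×10^5 Pa = 548.5 kPa
upper-mantle rock: 3344 kg/m³ × 1.315 m/s² × 57330 m = 2.521×10^8 Pa = 2.521×10^5 kPa
eclogite: 3450 kg/m³ × 1.315 m/s² × 11930 m = 5.412×10^7 Pa = 54123 kPa
Total = 548.5 + 2.521×10^5 + 54123 = 3.0677×10^5 kPa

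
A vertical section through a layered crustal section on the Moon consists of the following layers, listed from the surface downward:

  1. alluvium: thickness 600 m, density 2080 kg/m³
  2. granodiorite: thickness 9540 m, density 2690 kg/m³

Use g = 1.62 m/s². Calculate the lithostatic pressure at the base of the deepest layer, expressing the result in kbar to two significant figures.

0.44 kbar

alluvium: 2080 kg/m³ × 1.62 m/s² × 600 m = 2.022×10^6 Pa = 0.02022 kbar
granodiorite: 2690 kg/m³ × 1.62 m/s² × 9540 m = 4.157×10^7 Pa = 0.4157 kbar
Total = 0.02022 + 0.4157 = 0.43595 kbar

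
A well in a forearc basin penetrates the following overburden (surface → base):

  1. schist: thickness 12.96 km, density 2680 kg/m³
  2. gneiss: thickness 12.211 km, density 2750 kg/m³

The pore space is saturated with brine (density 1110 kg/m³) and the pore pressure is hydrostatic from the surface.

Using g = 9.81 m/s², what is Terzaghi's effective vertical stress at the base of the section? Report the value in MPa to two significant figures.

400 MPa

Overburden (lithostatic) stress σ_v:
schist: 2680 kg/m³ × 9.81 m/s² × 12960 m = 3.407×10^8 Pa = 340.7 MPa
gneiss: 2750 kg/m³ × 9.81 m/s² × 12211 m = 3.294×10^8 Pa = 329.4 MPa
Total = 340.7 + 329.4 = 670.15 MPa
Pore pressure P_p = 1110 kg/m³ × 9.81 m/s² × 25171 m = 2.741×10^8 Pa = 274.1 MPa
Effective stress σ' = σ_v − P_p = 670.2 − 274.1 = 396.06 MPa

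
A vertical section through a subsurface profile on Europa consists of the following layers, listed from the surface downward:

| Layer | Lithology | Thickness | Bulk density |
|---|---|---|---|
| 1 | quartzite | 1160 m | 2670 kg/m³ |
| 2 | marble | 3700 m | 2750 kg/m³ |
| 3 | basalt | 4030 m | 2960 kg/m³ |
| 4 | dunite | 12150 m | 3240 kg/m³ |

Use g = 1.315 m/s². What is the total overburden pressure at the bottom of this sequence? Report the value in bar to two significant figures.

850 bar

quartzite: 2670 kg/m³ × 1.315 m/s² × 1160 m = 4.073×10^6 Pa = 40.73 bar
marble: 2750 kg/m³ × 1.315 m/s² × 3700 m = 1.338×10^7 Pa = 133.8 bar
basalt: 2960 kg/m³ × 1.315 m/s² × 4030 m = 1.569×10^7 Pa = 156.9 bar
dunite: 3240 kg/m³ × 1.315 m/s² × 12150 m = 5.177×10^7 Pa = 517.7 bar
Total = 40.73 + 133.8 + 156.9 + 517.7 = 849.06 bar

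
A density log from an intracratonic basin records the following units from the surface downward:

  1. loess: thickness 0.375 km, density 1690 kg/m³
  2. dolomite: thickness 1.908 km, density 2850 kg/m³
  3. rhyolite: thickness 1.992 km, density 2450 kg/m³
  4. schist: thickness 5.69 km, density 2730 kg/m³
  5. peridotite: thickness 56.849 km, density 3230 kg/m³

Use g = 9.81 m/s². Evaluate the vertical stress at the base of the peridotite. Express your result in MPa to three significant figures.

loess: 1690 kg/m³ × 9.81 m/s² × 375 m = 6.217×10^6 Pa = 6.217 MPa
dolomite: 2850 kg/m³ × 9.81 m/s² × 1908 m = 5.334×10^7 Pa = 53.34 MPa
rhyolite: 2450 kg/m³ × 9.81 m/s² × 1992 m = 4.788×10^7 Pa = 47.88 MPa
schist: 2730 kg/m³ × 9.81 m/s² × 5690 m = 1.524×10^8 Pa = 152.4 MPa
peridotite: 3230 kg/m³ × 9.81 m/s² × 56849 m = 1.801×10^9 Pa = 1801 MPa
Total = 6.217 + 53.34 + 47.88 + 152.4 + 1801 = 2061.2 MPa

2060 MPa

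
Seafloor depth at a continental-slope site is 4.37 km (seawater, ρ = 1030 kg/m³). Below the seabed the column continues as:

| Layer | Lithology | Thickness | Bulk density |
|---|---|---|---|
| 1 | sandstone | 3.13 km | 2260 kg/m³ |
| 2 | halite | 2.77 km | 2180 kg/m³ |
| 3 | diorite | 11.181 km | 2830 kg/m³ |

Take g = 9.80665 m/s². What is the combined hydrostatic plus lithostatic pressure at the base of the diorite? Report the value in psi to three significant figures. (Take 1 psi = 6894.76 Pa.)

70100 psi

seawater: 1030 kg/m³ × 9.80665 m/s² × 4370 m = 4.414×10^7 Pa = 6402 psi
sandstone: 2260 kg/m³ × 9.80665 m/s² × 3130 m = 6.937×10^7 Pa = 10061 psi
halite: 2180 kg/m³ × 9.80665 m/s² × 2770 m = 5.922×10^7 Pa = 8589 psi
diorite: 2830 kg/m³ × 9.80665 m/s² × 11181 m = 3.103×10^8 Pa = 45006 psi
Total = 6402 + 10061 + 8589 + 45006 = 70058 psi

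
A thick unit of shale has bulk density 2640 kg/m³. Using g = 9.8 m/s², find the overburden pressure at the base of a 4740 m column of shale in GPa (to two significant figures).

0.12 GPa

shale: 2640 kg/m³ × 9.8 m/s² × 4740 m = 1.226×10^8 Pa = 0.1226 GPa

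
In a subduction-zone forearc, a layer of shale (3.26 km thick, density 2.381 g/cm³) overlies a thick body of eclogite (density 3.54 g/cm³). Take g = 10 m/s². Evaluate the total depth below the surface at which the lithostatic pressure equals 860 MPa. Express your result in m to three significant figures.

Pressure at base of upper layers: 2381×10×3260 = 7.762×10^7 Pa = 77.62 MPa
Remaining pressure to be supplied by eclogite: 8.600×10^8 − 7.762×10^7 = 7.824×10^8 Pa
Additional depth in eclogite = 7.824×10^8 Pa / (3540 kg/m³ × 10 m/s²) = 22101 m
Total depth = 3260 m + 22101 m = 25361 m

25400 m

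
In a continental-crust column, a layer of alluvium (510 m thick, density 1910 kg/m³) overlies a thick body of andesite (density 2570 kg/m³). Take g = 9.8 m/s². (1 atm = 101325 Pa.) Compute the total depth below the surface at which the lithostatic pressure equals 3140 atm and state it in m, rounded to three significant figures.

Pressure at base of upper layers: 1910×9.8×510 = 9.546×10^6 Pa = 94.21 atm
Remaining pressure to be supplied by andesite: 3.182×10^8 − 9.546×10^6 = 3.086×10^8 Pa
Additional depth in andesite = 3.086×10^8 Pa / (2570 kg/m³ × 9.8 m/s²) = 12253 m
Total depth = 510 m + 12253 m = 12763 m

12800 m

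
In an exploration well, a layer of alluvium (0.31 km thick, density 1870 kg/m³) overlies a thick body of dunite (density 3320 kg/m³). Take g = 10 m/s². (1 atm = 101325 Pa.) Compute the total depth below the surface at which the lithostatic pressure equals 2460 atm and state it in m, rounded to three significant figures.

Pressure at base of upper layers: 1870×10×310 = 5.797×10^6 Pa = 57.21 atm
Remaining pressure to be supplied by dunite: 2.493×10^8 − 5.797×10^6 = 2.435×10^8 Pa
Additional depth in dunite = 2.435×10^8 Pa / (3320 kg/m³ × 10 m/s²) = 7333.2 m
Total depth = 310 m + 7333.2 m = 7643.2 m

7640 m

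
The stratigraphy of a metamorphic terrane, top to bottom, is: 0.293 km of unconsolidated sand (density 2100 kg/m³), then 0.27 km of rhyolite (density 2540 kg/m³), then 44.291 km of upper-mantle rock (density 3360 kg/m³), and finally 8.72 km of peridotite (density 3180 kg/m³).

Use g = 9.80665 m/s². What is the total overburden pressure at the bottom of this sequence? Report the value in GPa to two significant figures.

1.7 GPa

unconsolidated sand: 2100 kg/m³ × 9.80665 m/s² × 293 m = 6.034×10^6 Pa = 6.034×10^-3 GPa
rhyolite: 2540 kg/m³ × 9.80665 m/s² × 270 m = 6.725×10^6 Pa = 6.725×10^-3 GPa
upper-mantle rock: 3360 kg/m³ × 9.80665 m/s² × 44291 m = 1.459×10^9 Pa = 1.459 GPa
peridotite: 3180 kg/m³ × 9.80665 m/s² × 8720 m = 2.719×10^8 Pa = 0.2719 GPa
Total = 6.034×10^-3 + 6.725×10^-3 + 1.459 + 0.2719 = 1.7441 GPa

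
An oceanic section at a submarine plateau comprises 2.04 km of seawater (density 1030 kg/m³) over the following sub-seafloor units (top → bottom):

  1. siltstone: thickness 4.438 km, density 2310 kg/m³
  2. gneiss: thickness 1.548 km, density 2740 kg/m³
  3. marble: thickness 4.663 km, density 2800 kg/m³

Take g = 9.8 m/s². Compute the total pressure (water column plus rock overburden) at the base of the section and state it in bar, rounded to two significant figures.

2900 bar

seawater: 1030 kg/m³ × 9.8 m/s² × 2040 m = 2.059×10^7 Pa = 205.9 bar
siltstone: 2310 kg/m³ × 9.8 m/s² × 4438 m = 1.005×10^8 Pa = 1005 bar
gneiss: 2740 kg/m³ × 9.8 m/s² × 1548 m = 4.157×10^7 Pa = 415.7 bar
marble: 2800 kg/m³ × 9.8 m/s² × 4663 m = 1.280×10^8 Pa = 1280 bar
Total = 205.9 + 1005 + 415.7 + 1280 = 2905.8 bar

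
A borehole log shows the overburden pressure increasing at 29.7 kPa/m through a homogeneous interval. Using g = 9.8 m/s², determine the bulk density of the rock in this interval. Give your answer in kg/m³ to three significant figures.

ρ = (dP/dz)/g = 29.7 kPa/m / 9.8 m/s² = 29700 Pa/m / 9.8 m/s² = 3030.6 kg/m³

3030 kg/m³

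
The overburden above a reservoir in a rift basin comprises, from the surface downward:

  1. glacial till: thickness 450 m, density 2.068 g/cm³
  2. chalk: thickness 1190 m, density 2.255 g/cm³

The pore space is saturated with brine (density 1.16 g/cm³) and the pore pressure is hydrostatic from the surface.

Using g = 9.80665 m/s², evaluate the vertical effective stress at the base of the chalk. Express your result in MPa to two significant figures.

Overburden (lithostatic) stress σ_v:
glacial till: 2068 kg/m³ × 9.80665 m/s² × 450 m = 9.126×10^6 Pa = 9.126 MPa
chalk: 2255 kg/m³ × 9.80665 m/s² × 1190 m = 2.632×10^7 Pa = 26.32 MPa
Total = 9.126 + 26.32 = 35.442 MPa
Pore pressure P_p = 1160 kg/m³ × 9.80665 m/s² × 1640 m = 1.866×10^7 Pa = 18.66 MPa
Effective stress σ' = σ_v − P_p = 35.44 − 18.66 = 16.786 MPa

17 MPa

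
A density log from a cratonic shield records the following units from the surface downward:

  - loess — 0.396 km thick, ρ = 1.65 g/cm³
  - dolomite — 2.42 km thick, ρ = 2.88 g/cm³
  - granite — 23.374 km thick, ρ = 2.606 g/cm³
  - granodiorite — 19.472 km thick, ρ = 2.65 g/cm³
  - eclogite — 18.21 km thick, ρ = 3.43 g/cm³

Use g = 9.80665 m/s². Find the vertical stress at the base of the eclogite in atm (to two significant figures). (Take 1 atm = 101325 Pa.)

18000 atm

loess: 1650 kg/m³ × 9.80665 m/s² × 396 m = 6.408×10^6 Pa = 63.24 atm
dolomite: 2880 kg/m³ × 9.80665 m/s² × 2420 m = 6.835×10^7 Pa = 674.5 atm
granite: 2606 kg/m³ × 9.80665 m/s² × 23374 m = 5.973×10^8 Pa = 5895 atm
granodiorite: 2650 kg/m³ × 9.80665 m/s² × 19472 m = 5.060×10^8 Pa = 4994 atm
eclogite: 3430 kg/m³ × 9.80665 m/s² × 18210 m = 6.125×10^8 Pa = 6045 atm
Total = 63.24 + 674.5 + 5895 + 4994 + 6045 = 17672 atm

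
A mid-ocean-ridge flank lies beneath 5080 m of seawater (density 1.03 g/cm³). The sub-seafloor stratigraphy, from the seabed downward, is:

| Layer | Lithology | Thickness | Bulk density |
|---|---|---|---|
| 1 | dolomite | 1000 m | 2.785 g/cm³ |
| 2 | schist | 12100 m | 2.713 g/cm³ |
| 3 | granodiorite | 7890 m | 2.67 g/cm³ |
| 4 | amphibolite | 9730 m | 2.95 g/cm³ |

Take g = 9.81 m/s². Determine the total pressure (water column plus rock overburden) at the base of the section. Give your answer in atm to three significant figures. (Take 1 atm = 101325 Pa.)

8770 atm

seawater: 1030 kg/m³ × 9.81 m/s² × 5080 m = 5.133×10^7 Pa = 506.6 atm
dolomite: 2785 kg/m³ × 9.81 m/s² × 1000 m = 2.732×10^7 Pa = 269.6 atm
schist: 2713 kg/m³ × 9.81 m/s² × 12100 m = 3.220×10^8 Pa = 3178 atm
granodiorite: 2670 kg/m³ × 9.81 m/s² × 7890 m = 2.067×10^8 Pa = 2040 atm
amphibolite: 2950 kg/m³ × 9.81 m/s² × 9730 m = 2.816×10^8 Pa = 2779 atm
Total = 506.6 + 269.6 + 3178 + 2040 + 2779 = 8773.0 atm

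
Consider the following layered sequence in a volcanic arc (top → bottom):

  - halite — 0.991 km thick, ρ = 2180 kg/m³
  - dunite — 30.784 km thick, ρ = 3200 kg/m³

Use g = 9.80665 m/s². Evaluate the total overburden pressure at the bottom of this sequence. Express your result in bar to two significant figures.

halite: 2180 kg/m³ × 9.80665 m/s² × 991 m = 2.119×10^7 Pa = 211.9 bar
dunite: 3200 kg/m³ × 9.80665 m/s² × 30784 m = 9.660×10^8 Pa = 9660 bar
Total = 211.9 + 9660 = 9872.3 bar

9900 bar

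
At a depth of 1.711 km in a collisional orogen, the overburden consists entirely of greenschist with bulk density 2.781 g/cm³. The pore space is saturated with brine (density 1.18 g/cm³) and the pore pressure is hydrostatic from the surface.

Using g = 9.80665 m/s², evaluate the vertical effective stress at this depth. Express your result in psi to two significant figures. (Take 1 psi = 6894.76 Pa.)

Overburden (lithostatic) stress σ_v:
greenschist: 2781 kg/m³ × 9.80665 m/s² × 1711 m = 4.666×10^7 Pa = 46.66 MPa
Pore pressure P_p = 1180 kg/m³ × 9.80665 m/s² × 1711 m = 1.980×10^7 Pa = 19.80 MPa
Effective stress σ' = σ_v − P_p = 46.66 − 19.80 = 26.863 MPa = 3896.2 psi

3900 psi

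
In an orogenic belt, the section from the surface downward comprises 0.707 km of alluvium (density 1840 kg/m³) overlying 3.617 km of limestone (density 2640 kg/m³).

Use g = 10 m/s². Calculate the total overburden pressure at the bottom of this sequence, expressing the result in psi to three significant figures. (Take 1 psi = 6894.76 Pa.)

alluvium: 1840 kg/m³ × 10 m/s² × 707 m = 1.301×10^7 Pa = 1887 psi
limestone: 2640 kg/m³ × 10 m/s² × 3617 m = 9.549×10^7 Pa = 13849 psi
Total = 1887 + 13849 = 15736 psi

15700 psi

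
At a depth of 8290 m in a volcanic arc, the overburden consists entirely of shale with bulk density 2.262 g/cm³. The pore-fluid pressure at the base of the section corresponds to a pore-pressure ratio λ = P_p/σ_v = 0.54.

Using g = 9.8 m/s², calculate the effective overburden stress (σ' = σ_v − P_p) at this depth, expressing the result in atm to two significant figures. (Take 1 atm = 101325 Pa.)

Overburden (lithostatic) stress σ_v:
shale: 2262 kg/m³ × 9.8 m/s² × 8290 m = 1.838×10^8 Pa = 183.8 MPa
Pore pressure P_p = λ·σ_v = 0.54 × 183.8 MPa = 99.24 MPa
Effective stress σ' = σ_v − P_p = 183.8 − 99.24 = 84.534 MPa = 834.28 atm

830 atm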